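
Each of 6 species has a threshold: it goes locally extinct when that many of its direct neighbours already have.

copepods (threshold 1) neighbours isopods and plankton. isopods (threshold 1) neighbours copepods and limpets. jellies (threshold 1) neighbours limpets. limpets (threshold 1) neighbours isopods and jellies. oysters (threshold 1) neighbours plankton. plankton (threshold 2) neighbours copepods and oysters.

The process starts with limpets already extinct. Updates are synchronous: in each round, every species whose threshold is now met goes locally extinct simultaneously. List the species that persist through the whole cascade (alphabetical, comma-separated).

oysters, plankton

Round 1 — limpets goes locally extinct (initial).
Round 2 — checking thresholds:
  isopods: 1 of 2 neighbours ≥ 1, goes locally extinct.
  jellies: 1 of 1 neighbours ≥ 1, goes locally extinct.
Round 3 — checking thresholds:
  copepods: 1 of 2 neighbours ≥ 1, goes locally extinct.
Round 4 — no new extinctions; cascade stops.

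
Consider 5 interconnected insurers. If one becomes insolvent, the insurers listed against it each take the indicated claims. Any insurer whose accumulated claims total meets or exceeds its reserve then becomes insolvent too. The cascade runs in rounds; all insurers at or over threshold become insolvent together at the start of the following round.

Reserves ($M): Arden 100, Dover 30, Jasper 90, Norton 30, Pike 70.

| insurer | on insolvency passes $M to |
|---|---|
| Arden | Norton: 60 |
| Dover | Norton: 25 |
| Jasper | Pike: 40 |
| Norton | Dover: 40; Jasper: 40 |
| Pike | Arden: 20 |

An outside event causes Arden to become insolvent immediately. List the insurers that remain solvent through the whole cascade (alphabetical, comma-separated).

Round 1 — Arden becomes insolvent (initial).
  Norton: +60 → 60 ≥ 30
Round 2 — Norton becomes insolvent.
  Dover: +40 → 40 ≥ 30
  Jasper: +40 → 40 < 90
Round 3 — Dover becomes insolvent.
No further insolvencies.

Jasper, Pike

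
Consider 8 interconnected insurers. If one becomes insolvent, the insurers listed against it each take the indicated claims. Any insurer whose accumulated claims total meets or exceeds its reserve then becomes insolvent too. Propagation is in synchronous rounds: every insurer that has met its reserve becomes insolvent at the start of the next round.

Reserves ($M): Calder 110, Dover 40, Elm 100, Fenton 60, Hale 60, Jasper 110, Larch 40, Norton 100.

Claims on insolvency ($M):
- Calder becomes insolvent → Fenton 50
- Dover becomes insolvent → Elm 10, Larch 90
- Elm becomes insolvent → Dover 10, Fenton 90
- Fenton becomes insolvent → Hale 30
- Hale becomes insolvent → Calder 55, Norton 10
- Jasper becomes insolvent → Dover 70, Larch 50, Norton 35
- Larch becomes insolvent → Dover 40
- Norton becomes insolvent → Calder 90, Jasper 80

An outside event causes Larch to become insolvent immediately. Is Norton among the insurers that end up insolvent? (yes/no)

no

Round 1 — Larch becomes insolvent (initial).
  Dover: +40 → 40 ≥ 40
Round 2 — Dover becomes insolvent.
  Elm: +10 → 10 < 100
No further insolvencies.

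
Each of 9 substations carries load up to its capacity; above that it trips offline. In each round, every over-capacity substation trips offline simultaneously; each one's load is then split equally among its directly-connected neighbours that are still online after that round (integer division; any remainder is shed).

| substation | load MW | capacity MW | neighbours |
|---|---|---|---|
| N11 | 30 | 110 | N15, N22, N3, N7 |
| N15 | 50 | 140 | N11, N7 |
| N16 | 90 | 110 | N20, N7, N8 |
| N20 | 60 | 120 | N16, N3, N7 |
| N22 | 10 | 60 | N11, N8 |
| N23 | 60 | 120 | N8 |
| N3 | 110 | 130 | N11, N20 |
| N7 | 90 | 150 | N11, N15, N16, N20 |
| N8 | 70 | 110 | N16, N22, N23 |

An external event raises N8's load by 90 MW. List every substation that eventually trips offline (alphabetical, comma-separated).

Round 1 — N8 at 160 > 110. N8 trips offline.
  N8 sheds 160 MW to N16, N22, N23: 53 each (1 lost).
    N16: 90+53 = 143 > 110
    N22: 10+53 = 63 > 60
    N23: 60+53 = 113 ≤ 120
Round 2 — N16, N22 trip offline.
  N16 sheds 143 MW to N20, N7: 71 each (1 lost).
    N20: 60+71 = 131 > 120
    N7: 90+71 = 161 > 150
  N22 sheds 63 MW to N11: 63 each.
    N11: 30+63 = 93 ≤ 110
Round 3 — N20, N7 trip offline.
  N20 sheds 131 MW to N3: 131 each.
    N3: 110+131 = 241 > 130
  N7 sheds 161 MW to N11, N15: 80 each (1 lost).
    N11: 93+80 = 173 > 110
    N15: 50+80 = 130 ≤ 140
Round 4 — N11, N3 trip offline.
  N11 sheds 173 MW to N15: 173 each.
    N15: 130+173 = 303 > 140
  N3 sheds 241 MW: no online neighbours, lost.
Round 5 — N15 trips offline.
  N15 sheds 303 MW: no online neighbours, lost.
No further trips.

N11, N15, N16, N20, N22, N3, N7, N8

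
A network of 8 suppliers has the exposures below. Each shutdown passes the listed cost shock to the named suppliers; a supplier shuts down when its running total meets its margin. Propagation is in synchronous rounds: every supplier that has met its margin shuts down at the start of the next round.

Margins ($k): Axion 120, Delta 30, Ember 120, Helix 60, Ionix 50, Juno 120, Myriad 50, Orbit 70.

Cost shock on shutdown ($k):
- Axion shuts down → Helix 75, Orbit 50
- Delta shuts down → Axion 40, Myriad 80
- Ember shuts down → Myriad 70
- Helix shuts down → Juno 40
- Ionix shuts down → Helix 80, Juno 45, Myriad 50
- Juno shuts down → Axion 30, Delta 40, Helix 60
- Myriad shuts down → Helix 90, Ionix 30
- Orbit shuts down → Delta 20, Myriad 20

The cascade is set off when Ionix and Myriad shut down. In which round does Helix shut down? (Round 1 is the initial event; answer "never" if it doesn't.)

2

Round 1 — Ionix, Myriad shut down (initial).
  Helix: +80+90 → 170 ≥ 60
  Juno: +45 → 45 < 120
Round 2 — Helix shuts down.
  Juno: +40 → 85 < 120
No further shutdowns.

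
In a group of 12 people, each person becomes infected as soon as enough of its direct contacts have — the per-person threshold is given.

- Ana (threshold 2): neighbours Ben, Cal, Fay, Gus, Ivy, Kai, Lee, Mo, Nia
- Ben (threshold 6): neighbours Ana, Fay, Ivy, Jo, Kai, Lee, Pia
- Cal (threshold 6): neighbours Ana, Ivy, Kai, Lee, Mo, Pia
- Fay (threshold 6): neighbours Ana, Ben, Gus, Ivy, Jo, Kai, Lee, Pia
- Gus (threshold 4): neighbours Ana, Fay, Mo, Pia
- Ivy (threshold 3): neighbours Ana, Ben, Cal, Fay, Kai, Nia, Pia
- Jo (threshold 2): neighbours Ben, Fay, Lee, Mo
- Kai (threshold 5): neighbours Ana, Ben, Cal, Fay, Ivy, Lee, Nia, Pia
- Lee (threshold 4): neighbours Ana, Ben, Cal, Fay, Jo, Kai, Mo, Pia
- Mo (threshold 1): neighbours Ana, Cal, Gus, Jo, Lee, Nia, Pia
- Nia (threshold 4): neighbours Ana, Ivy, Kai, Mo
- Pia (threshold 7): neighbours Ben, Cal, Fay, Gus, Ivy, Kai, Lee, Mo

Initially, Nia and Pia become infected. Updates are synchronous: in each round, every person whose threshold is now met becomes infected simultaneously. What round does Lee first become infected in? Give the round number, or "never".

never

Round 1 — Nia, Pia become infected (initial).
Round 2 — checking thresholds:
  Ana: 1 of 9 neighbours < 2, below threshold.
  Ben: 1 of 7 neighbours < 6, below threshold.
  Cal: 1 of 6 neighbours < 6, below threshold.
  Fay: 1 of 8 neighbours < 6, below threshold.
  Gus: 1 of 4 neighbours < 4, below threshold.
  Ivy: 2 of 7 neighbours < 3, below threshold.
  Kai: 2 of 8 neighbours < 5, below threshold.
  Lee: 1 of 8 neighbours < 4, below threshold.
  Mo: 2 of 7 neighbours ≥ 1, becomes infected.
Round 3 — checking thresholds:
  Ana: 2 of 9 neighbours ≥ 2, becomes infected.
  Ben: 1 of 7 neighbours < 6, below threshold.
  Cal: 2 of 6 neighbours < 6, below threshold.
  Fay: 1 of 8 neighbours < 6, below threshold.
  Gus: 2 of 4 neighbours < 4, below threshold.
  Ivy: 2 of 7 neighbours < 3, below threshold.
  Jo: 1 of 4 neighbours < 2, below threshold.
  Kai: 2 of 8 neighbours < 5, below threshold.
  Lee: 2 of 8 neighbours < 4, below threshold.
Round 4 — checking thresholds:
  Ben: 2 of 7 neighbours < 6, below threshold.
  Cal: 3 of 6 neighbours < 6, below threshold.
  Fay: 2 of 8 neighbours < 6, below threshold.
  Gus: 3 of 4 neighbours < 4, below threshold.
  Ivy: 3 of 7 neighbours ≥ 3, becomes infected.
  Jo: 1 of 4 neighbours < 2, below threshold.
  Kai: 3 of 8 neighbours < 5, below threshold.
  Lee: 3 of 8 neighbours < 4, below threshold.
Round 5 — no new infections; cascade stops.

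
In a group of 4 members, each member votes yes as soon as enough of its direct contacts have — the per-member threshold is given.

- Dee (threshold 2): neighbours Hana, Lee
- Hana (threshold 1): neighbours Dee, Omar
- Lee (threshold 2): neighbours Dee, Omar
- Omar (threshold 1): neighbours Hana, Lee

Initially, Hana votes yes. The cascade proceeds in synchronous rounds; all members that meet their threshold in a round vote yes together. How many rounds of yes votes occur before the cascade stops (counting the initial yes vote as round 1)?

2

Round 1 — Hana votes yes (initial).
Round 2 — checking thresholds:
  Dee: 1 of 2 neighbours < 2, holds.
  Omar: 1 of 2 neighbours ≥ 1, votes yes.
Round 3 — no new yes votes; cascade stops.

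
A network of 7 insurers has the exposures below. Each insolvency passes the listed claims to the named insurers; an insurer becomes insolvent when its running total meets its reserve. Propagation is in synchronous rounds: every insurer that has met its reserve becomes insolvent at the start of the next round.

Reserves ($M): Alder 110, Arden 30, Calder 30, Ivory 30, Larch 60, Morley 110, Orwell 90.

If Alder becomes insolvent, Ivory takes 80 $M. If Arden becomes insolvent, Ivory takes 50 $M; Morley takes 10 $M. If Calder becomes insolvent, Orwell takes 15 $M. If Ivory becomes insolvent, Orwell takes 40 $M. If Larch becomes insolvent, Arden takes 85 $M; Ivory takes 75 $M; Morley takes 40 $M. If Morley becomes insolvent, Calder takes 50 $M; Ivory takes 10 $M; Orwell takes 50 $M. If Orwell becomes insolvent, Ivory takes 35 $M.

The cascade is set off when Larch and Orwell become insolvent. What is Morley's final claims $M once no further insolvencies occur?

Round 1 — Larch, Orwell become insolvent (initial).
  Arden: +85 → 85 ≥ 30
  Ivory: +75+35 → 110 ≥ 30
  Morley: +40 → 40 < 110
Round 2 — Arden, Ivory become insolvent.
  Morley: +10 → 50 < 110
No further insolvencies.

50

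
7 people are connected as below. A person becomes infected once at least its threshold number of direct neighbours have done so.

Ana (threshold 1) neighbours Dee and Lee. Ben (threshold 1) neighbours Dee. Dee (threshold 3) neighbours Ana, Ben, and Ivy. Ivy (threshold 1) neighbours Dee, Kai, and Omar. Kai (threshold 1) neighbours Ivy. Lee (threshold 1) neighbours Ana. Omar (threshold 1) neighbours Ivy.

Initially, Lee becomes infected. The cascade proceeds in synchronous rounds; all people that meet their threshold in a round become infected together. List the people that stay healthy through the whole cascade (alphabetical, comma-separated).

Round 1 — Lee becomes infected (initial).
Round 2 — checking thresholds:
  Ana: 1 of 2 neighbours ≥ 1, becomes infected.
Round 3 — no new infections; cascade stops.

Ben, Dee, Ivy, Kai, Omar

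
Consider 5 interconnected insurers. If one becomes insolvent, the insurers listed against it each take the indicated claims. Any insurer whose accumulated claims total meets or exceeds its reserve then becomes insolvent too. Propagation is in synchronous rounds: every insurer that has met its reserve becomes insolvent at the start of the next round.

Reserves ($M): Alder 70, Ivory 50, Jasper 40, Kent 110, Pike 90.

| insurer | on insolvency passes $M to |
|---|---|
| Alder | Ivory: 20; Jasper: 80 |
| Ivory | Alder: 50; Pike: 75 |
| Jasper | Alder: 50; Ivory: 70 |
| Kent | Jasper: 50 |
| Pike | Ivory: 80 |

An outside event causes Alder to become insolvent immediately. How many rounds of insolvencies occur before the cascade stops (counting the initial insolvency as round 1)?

3

Round 1 — Alder becomes insolvent (initial).
  Ivory: +20 → 20 < 50
  Jasper: +80 → 80 ≥ 40
Round 2 — Jasper becomes insolvent.
  Ivory: +70 → 90 ≥ 50
Round 3 — Ivory becomes insolvent.
  Pike: +75 → 75 < 90
No further insolvencies.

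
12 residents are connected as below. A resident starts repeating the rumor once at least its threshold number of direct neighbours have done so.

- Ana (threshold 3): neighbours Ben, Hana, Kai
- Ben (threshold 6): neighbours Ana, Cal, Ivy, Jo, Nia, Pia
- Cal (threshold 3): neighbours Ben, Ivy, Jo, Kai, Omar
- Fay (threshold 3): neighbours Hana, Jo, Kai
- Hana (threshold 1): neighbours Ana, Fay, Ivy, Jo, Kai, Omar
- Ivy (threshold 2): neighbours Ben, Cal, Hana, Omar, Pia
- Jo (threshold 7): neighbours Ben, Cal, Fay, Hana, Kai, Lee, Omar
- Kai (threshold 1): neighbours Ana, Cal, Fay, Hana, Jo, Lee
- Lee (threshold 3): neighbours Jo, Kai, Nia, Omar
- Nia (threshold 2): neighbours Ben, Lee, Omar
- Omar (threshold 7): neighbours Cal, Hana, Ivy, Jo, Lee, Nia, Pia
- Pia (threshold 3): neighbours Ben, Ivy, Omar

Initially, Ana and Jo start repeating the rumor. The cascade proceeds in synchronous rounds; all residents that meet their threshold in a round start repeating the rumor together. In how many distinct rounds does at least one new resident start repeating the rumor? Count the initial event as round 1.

Round 1 — Ana, Jo start repeating the rumor (initial).
Round 2 — checking thresholds:
  Ben: 2 of 6 neighbours < 6, holds.
  Cal: 1 of 5 neighbours < 3, holds.
  Fay: 1 of 3 neighbours < 3, holds.
  Hana: 2 of 6 neighbours ≥ 1, starts repeating the rumor.
  Kai: 2 of 6 neighbours ≥ 1, starts repeating the rumor.
  Lee: 1 of 4 neighbours < 3, holds.
  Omar: 1 of 7 neighbours < 7, holds.
Round 3 — checking thresholds:
  Ben: 2 of 6 neighbours < 6, holds.
  Cal: 2 of 5 neighbours < 3, holds.
  Fay: 3 of 3 neighbours ≥ 3, starts repeating the rumor.
  Ivy: 1 of 5 neighbours < 2, holds.
  Lee: 2 of 4 neighbours < 3, holds.
  Omar: 2 of 7 neighbours < 7, holds.
Round 4 — no new spreads; cascade stops.

3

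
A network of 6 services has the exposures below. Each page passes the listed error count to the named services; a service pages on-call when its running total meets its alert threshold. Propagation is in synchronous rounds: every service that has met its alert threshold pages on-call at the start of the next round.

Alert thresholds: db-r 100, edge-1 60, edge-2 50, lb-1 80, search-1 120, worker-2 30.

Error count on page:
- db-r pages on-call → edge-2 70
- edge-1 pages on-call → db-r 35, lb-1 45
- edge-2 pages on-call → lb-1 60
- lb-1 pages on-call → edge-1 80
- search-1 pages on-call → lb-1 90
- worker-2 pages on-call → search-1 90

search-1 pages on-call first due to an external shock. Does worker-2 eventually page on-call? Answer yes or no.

no

Round 1 — search-1 pages on-call (initial).
  lb-1: +90 → 90 ≥ 80
Round 2 — lb-1 pages on-call.
  edge-1: +80 → 80 ≥ 60
Round 3 — edge-1 pages on-call.
  db-r: +35 → 35 < 100
No further pages.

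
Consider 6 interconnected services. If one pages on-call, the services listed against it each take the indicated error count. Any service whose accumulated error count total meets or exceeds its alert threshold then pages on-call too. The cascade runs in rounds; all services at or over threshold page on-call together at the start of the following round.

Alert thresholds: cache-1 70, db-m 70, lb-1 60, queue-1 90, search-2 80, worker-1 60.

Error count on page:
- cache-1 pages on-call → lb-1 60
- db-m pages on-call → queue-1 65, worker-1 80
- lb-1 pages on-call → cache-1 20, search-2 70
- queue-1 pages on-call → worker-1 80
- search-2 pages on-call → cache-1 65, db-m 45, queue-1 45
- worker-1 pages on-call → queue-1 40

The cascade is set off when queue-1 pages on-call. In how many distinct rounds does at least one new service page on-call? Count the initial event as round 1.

Round 1 — queue-1 pages on-call (initial).
  worker-1: +80 → 80 ≥ 60
Round 2 — worker-1 pages on-call.
No further pages.

2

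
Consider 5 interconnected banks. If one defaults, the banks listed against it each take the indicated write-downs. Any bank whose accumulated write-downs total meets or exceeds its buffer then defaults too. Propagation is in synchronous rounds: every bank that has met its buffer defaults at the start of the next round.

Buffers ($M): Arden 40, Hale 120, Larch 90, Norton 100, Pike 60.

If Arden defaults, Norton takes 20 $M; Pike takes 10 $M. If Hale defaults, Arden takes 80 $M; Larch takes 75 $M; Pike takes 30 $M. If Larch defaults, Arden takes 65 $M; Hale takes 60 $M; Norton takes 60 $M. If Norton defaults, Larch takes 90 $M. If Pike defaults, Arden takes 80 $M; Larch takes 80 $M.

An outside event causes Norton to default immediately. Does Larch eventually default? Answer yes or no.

Round 1 — Norton defaults (initial).
  Larch: +90 → 90 ≥ 90
Round 2 — Larch defaults.
  Arden: +65 → 65 ≥ 40
  Hale: +60 → 60 < 120
Round 3 — Arden defaults.
  Pike: +10 → 10 < 60
No further defaults.

yes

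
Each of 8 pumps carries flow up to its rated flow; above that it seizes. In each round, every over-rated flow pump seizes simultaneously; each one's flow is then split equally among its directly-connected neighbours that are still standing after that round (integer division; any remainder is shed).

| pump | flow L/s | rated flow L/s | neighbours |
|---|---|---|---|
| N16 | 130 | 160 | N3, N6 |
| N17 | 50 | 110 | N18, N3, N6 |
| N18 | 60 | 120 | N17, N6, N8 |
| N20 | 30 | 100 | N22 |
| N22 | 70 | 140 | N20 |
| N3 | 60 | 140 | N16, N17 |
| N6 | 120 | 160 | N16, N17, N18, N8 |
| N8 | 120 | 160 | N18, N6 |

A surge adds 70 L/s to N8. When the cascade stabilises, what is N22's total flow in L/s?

70

Round 1 — N8 at 190 > 160. N8 seizes.
  N8 sheds 190 L/s to N18, N6: 95 each.
    N18: 60+95 = 155 > 120
    N6: 120+95 = 215 > 160
Round 2 — N18, N6 seize.
  N18 sheds 155 L/s to N17: 155 each.
    N17: 50+155 = 205 > 110
  N6 sheds 215 L/s to N16, N17: 107 each (1 lost).
    N16: 130+107 = 237 > 160
    N17: 205+107 = 312 > 110
Round 3 — N16, N17 seize.
  N16 sheds 237 L/s to N3: 237 each.
    N3: 60+237 = 297 > 140
  N17 sheds 312 L/s to N3: 312 each.
    N3: 297+312 = 609 > 140
Round 4 — N3 seizes.
  N3 sheds 609 L/s: no online neighbours, lost.
No further seizures.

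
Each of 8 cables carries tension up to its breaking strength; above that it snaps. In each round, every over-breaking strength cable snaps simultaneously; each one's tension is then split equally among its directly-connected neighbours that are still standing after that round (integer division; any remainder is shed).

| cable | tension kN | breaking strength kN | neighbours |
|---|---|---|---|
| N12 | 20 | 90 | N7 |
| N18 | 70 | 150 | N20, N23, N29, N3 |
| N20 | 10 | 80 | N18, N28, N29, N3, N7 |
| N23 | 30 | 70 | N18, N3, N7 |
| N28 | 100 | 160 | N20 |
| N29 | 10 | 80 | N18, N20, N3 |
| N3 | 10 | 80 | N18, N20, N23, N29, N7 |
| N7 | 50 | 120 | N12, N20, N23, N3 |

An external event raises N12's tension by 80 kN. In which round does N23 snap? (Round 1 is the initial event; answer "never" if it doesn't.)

Round 1 — N12 at 100 > 90. N12 snaps.
  N12 sheds 100 kN to N7: 100 each.
    N7: 50+100 = 150 > 120
Round 2 — N7 snaps.
  N7 sheds 150 kN to N20, N23, N3: 50 each.
    N20: 10+50 = 60 ≤ 80
    N23: 30+50 = 80 > 70
    N3: 10+50 = 60 ≤ 80
Round 3 — N23 snaps.
  N23 sheds 80 kN to N18, N3: 40 each.
    N18: 70+40 = 110 ≤ 150
    N3: 60+40 = 100 > 80
Round 4 — N3 snaps.
  N3 sheds 100 kN to N18, N20, N29: 33 each (1 lost).
    N18: 110+33 = 143 ≤ 150
    N20: 60+33 = 93 > 80
    N29: 10+33 = 43 ≤ 80
Round 5 — N20 snaps.
  N20 sheds 93 kN to N18, N28, N29: 31 each.
    N18: 143+31 = 174 > 150
    N28: 100+31 = 131 ≤ 160
    N29: 43+31 = 74 ≤ 80
Round 6 — N18 snaps.
  N18 sheds 174 kN to N29: 174 each.
    N29: 74+174 = 248 > 80
Round 7 — N29 snaps.
  N29 sheds 248 kN: no online neighbours, lost.
No further breaks.

3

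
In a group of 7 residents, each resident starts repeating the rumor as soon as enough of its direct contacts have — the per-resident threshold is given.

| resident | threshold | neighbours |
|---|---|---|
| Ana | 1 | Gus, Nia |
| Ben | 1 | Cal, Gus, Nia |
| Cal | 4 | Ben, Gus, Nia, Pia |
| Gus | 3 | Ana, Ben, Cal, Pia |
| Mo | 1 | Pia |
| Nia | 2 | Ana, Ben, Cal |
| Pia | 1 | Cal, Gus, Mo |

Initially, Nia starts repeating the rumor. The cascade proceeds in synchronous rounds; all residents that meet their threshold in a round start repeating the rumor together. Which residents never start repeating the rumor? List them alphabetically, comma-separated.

Round 1 — Nia starts repeating the rumor (initial).
Round 2 — checking thresholds:
  Ana: 1 of 2 neighbours ≥ 1, starts repeating the rumor.
  Ben: 1 of 3 neighbours ≥ 1, starts repeating the rumor.
  Cal: 1 of 4 neighbours < 4, not yet.
Round 3 — no new spreads; cascade stops.

Cal, Gus, Mo, Pia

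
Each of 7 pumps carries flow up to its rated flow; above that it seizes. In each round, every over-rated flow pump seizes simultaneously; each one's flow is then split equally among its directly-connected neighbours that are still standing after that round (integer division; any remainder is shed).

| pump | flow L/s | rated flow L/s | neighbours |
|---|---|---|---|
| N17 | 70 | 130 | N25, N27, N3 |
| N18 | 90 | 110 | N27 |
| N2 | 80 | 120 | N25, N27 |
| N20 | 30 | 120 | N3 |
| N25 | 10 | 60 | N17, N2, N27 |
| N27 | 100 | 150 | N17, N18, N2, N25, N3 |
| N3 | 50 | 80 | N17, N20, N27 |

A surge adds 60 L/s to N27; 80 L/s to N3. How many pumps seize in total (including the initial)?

Round 1 — N27 at 160 > 150; N3 at 130 > 80. N27, N3 seize.
  N27 sheds 160 L/s to N17, N18, N2, N25: 40 each.
    N17: 70+40 = 110 ≤ 130
    N18: 90+40 = 130 > 110
    N2: 80+40 = 120 ≤ 120
    N25: 10+40 = 50 ≤ 60
  N3 sheds 130 L/s to N17, N20: 65 each.
    N17: 110+65 = 175 > 130
    N20: 30+65 = 95 ≤ 120
Round 2 — N17, N18 seize.
  N17 sheds 175 L/s to N25: 175 each.
    N25: 50+175 = 225 > 60
  N18 sheds 130 L/s: no online neighbours, lost.
Round 3 — N25 seizes.
  N25 sheds 225 L/s to N2: 225 each.
    N2: 120+225 = 345 > 120
Round 4 — N2 seizes.
  N2 sheds 345 L/s: no online neighbours, lost.
No further seizures.

6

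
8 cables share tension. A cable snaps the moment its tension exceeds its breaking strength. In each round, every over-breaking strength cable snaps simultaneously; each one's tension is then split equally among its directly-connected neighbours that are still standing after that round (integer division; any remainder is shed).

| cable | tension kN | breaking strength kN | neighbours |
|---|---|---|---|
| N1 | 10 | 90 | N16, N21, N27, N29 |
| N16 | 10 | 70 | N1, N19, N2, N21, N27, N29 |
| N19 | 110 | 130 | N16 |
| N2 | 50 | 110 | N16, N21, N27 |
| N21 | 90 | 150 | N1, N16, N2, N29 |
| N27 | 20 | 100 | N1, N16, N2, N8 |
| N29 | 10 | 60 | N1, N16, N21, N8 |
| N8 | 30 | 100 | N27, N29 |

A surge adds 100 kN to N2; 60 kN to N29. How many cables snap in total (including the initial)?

8

Round 1 — N2 at 150 > 110; N29 at 70 > 60. N2, N29 snap.
  N2 sheds 150 kN to N16, N21, N27: 50 each.
    N16: 10+50 = 60 ≤ 70
    N21: 90+50 = 140 ≤ 150
    N27: 20+50 = 70 ≤ 100
  N29 sheds 70 kN to N1, N16, N21, N8: 17 each (2 lost).
    N1: 10+17 = 27 ≤ 90
    N16: 60+17 = 77 > 70
    N21: 140+17 = 157 > 150
    N8: 30+17 = 47 ≤ 100
Round 2 — N16, N21 snap.
  N16 sheds 77 kN to N1, N19, N27: 25 each (2 lost).
    N1: 27+25 = 52 ≤ 90
    N19: 110+25 = 135 > 130
    N27: 70+25 = 95 ≤ 100
  N21 sheds 157 kN to N1: 157 each.
    N1: 52+157 = 209 > 90
Round 3 — N1, N19 snap.
  N1 sheds 209 kN to N27: 209 each.
    N27: 95+209 = 304 > 100
  N19 sheds 135 kN: no online neighbours, lost.
Round 4 — N27 snaps.
  N27 sheds 304 kN to N8: 304 each.
    N8: 47+304 = 351 > 100
Round 5 — N8 snaps.
  N8 sheds 351 kN: no online neighbours, lost.
No further breaks.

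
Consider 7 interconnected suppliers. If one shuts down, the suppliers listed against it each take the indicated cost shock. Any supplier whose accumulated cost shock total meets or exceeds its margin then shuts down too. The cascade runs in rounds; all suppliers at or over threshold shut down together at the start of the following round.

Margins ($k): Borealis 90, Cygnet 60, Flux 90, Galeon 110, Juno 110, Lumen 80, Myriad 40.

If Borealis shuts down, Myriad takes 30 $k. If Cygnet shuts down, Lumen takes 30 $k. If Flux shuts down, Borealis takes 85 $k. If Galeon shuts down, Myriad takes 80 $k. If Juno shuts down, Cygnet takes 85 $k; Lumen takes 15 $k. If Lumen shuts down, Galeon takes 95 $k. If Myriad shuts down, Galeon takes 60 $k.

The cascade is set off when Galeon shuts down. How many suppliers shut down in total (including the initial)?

Round 1 — Galeon shuts down (initial).
  Myriad: +80 → 80 ≥ 40
Round 2 — Myriad shuts down.
No further shutdowns.

2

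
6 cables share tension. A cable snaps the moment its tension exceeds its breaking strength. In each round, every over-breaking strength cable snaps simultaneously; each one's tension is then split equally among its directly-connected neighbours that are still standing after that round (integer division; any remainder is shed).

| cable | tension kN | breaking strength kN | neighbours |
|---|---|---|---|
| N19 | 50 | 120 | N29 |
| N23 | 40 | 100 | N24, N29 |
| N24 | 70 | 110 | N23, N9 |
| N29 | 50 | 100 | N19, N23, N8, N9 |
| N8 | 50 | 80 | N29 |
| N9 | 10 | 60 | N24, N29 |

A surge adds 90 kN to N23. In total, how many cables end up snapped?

5

Round 1 — N23 at 130 > 100. N23 snaps.
  N23 sheds 130 kN to N24, N29: 65 each.
    N24: 70+65 = 135 > 110
    N29: 50+65 = 115 > 100
Round 2 — N24, N29 snap.
  N24 sheds 135 kN to N9: 135 each.
    N9: 10+135 = 145 > 60
  N29 sheds 115 kN to N19, N8, N9: 38 each (1 lost).
    N19: 50+38 = 88 ≤ 120
    N8: 50+38 = 88 > 80
    N9: 145+38 = 183 > 60
Round 3 — N8, N9 snap.
  N8 sheds 88 kN: no online neighbours, lost.
  N9 sheds 183 kN: no online neighbours, lost.
No further breaks.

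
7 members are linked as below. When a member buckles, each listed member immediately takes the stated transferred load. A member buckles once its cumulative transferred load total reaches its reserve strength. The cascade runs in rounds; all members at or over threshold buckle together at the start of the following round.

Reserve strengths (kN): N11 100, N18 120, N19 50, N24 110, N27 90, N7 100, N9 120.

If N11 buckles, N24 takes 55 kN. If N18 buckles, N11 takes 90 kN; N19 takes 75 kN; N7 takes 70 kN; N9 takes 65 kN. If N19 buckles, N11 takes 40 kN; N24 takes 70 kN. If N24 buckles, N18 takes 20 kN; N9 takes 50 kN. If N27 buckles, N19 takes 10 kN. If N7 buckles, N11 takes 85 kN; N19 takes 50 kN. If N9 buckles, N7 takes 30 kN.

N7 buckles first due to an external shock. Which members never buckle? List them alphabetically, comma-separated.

Round 1 — N7 buckles (initial).
  N11: +85 → 85 < 100
  N19: +50 → 50 ≥ 50
Round 2 — N19 buckles.
  N11: +40 → 125 ≥ 100
  N24: +70 → 70 < 110
Round 3 — N11 buckles.
  N24: +55 → 125 ≥ 110
Round 4 — N24 buckles.
  N18: +20 → 20 < 120
  N9: +50 → 50 < 120
No further bucklings.

N18, N27, N9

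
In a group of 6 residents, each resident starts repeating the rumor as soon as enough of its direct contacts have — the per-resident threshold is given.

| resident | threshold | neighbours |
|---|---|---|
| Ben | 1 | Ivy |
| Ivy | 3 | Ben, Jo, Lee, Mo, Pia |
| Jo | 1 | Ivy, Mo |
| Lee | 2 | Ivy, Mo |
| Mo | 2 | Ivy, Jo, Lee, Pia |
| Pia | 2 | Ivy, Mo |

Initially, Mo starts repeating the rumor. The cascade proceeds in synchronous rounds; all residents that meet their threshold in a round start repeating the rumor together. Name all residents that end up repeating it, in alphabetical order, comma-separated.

Round 1 — Mo starts repeating the rumor (initial).
Round 2 — checking thresholds:
  Ivy: 1 of 5 neighbours < 3, holds.
  Jo: 1 of 2 neighbours ≥ 1, starts repeating the rumor.
  Lee: 1 of 2 neighbours < 2, holds.
  Pia: 1 of 2 neighbours < 2, holds.
Round 3 — no new spreads; cascade stops.

Jo, Mo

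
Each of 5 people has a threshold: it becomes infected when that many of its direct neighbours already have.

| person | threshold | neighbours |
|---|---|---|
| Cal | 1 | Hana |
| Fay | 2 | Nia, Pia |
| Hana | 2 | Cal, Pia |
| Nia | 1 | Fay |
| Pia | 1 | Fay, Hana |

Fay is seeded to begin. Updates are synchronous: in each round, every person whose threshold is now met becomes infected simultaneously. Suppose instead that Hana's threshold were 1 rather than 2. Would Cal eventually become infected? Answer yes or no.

With Hana's threshold at 1:
Round 1 — Fay becomes infected (initial).
Round 2 — checking thresholds:
  Nia: 1 of 1 neighbours ≥ 1, becomes infected.
  Pia: 1 of 2 neighbours ≥ 1, becomes infected.
Round 3 — checking thresholds:
  Hana: 1 of 2 neighbours ≥ 1, becomes infected.
Round 4 — checking thresholds:
  Cal: 1 of 1 neighbours ≥ 1, becomes infected.
Round 5 — no new infections; cascade stops.

yes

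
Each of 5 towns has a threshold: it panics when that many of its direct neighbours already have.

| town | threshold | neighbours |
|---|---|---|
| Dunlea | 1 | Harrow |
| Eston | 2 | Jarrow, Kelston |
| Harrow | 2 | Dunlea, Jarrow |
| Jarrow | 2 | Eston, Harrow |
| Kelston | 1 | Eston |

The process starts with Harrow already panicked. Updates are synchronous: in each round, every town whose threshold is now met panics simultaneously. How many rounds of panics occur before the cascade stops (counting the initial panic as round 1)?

2

Round 1 — Harrow panics (initial).
Round 2 — checking thresholds:
  Dunlea: 1 of 1 neighbours ≥ 1, panics.
  Jarrow: 1 of 2 neighbours < 2, not yet.
Round 3 — no new panics; cascade stops.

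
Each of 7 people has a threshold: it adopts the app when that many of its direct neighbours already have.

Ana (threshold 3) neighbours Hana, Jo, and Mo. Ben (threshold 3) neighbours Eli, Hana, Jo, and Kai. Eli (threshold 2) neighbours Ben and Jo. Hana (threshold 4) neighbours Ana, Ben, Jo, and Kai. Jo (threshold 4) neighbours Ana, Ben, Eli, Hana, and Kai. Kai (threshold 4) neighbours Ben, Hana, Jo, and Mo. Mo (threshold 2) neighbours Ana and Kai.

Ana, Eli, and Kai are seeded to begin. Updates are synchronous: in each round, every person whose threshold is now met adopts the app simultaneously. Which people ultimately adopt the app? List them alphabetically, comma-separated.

Round 1 — Ana, Eli, Kai adopt the app (initial).
Round 2 — checking thresholds:
  Ben: 2 of 4 neighbours < 3, holds.
  Hana: 2 of 4 neighbours < 4, holds.
  Jo: 3 of 5 neighbours < 4, holds.
  Mo: 2 of 2 neighbours ≥ 2, adopts the app.
Round 3 — no new adoptions; cascade stops.

Ana, Eli, Kai, Mo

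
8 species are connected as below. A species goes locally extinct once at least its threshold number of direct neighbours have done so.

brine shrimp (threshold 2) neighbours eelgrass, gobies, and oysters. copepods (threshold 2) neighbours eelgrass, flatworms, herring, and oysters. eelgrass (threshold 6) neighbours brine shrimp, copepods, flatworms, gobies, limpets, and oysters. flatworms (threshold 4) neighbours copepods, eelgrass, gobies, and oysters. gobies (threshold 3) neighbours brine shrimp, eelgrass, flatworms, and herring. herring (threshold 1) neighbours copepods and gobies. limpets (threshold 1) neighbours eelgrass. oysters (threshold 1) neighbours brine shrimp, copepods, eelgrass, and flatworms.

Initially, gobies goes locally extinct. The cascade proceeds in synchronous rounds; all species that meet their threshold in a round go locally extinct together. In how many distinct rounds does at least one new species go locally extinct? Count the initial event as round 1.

2

Round 1 — gobies goes locally extinct (initial).
Round 2 — checking thresholds:
  brine shrimp: 1 of 3 neighbours < 2, below threshold.
  eelgrass: 1 of 6 neighbours < 6, below threshold.
  flatworms: 1 of 4 neighbours < 4, below threshold.
  herring: 1 of 2 neighbours ≥ 1, goes locally extinct.
Round 3 — no new extinctions; cascade stops.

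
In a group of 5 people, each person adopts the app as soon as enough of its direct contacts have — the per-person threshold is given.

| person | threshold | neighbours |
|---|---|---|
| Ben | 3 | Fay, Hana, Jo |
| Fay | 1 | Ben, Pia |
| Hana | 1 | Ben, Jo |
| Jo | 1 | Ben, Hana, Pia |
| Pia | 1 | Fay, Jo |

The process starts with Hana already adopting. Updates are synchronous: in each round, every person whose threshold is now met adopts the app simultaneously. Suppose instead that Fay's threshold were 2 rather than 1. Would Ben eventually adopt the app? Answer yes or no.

With Fay's threshold at 2:
Round 1 — Hana adopts the app (initial).
Round 2 — checking thresholds:
  Ben: 1 of 3 neighbours < 3, holds.
  Jo: 1 of 3 neighbours ≥ 1, adopts the app.
Round 3 — checking thresholds:
  Ben: 2 of 3 neighbours < 3, holds.
  Pia: 1 of 2 neighbours ≥ 1, adopts the app.
Round 4 — no new adoptions; cascade stops.

no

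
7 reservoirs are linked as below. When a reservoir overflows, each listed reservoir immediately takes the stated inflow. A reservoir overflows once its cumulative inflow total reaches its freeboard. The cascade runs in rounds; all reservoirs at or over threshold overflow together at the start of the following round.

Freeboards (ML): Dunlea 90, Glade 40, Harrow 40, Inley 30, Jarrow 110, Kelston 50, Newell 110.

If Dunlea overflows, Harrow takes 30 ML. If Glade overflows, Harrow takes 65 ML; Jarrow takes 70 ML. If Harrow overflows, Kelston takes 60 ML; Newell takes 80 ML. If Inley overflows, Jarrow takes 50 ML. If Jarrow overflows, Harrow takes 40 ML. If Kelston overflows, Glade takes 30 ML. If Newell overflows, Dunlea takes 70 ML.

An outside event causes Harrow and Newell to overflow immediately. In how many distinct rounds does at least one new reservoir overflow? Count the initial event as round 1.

Round 1 — Harrow, Newell overflow (initial).
  Dunlea: +70 → 70 < 90
  Kelston: +60 → 60 ≥ 50
Round 2 — Kelston overflows.
  Glade: +30 → 30 < 40
No further overflows.

2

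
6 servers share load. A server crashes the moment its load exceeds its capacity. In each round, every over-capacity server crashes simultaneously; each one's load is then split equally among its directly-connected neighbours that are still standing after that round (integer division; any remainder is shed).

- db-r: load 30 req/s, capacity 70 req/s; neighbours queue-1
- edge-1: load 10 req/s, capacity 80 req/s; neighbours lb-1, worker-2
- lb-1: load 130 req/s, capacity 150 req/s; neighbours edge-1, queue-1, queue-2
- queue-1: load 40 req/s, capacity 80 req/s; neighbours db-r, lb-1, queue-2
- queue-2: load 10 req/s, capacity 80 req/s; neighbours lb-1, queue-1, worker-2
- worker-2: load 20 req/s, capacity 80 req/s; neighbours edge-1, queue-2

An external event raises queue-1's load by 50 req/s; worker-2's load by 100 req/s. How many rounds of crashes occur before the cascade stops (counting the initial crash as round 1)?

Round 1 — queue-1 at 90 > 80; worker-2 at 120 > 80. queue-1, worker-2 crash.
  queue-1 sheds 90 req/s to db-r, lb-1, queue-2: 30 each.
    db-r: 30+30 = 60 ≤ 70
    lb-1: 130+30 = 160 > 150
    queue-2: 10+30 = 40 ≤ 80
  worker-2 sheds 120 req/s to edge-1, queue-2: 60 each.
    edge-1: 10+60 = 70 ≤ 80
    queue-2: 40+60 = 100 > 80
Round 2 — lb-1, queue-2 crash.
  lb-1 sheds 160 req/s to edge-1: 160 each.
    edge-1: 70+160 = 230 > 80
  queue-2 sheds 100 req/s: no online neighbours, lost.
Round 3 — edge-1 crashes.
  edge-1 sheds 230 req/s: no online neighbours, lost.
No further crashes.

3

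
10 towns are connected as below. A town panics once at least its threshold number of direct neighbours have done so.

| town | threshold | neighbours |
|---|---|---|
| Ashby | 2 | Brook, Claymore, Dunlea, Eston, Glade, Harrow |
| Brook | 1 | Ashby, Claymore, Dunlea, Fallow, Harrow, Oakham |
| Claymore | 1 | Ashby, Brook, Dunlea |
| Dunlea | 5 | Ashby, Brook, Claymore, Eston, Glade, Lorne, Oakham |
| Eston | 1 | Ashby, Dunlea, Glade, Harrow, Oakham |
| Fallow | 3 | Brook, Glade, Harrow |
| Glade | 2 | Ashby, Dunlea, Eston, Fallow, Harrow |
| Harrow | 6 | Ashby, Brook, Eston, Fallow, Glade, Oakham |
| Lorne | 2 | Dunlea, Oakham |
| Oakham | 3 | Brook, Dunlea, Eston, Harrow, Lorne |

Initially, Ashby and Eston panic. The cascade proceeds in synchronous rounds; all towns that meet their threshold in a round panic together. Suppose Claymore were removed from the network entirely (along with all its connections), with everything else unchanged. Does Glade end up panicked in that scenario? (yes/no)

yes

With Claymore removed:
Round 1 — Ashby, Eston panic (initial).
Round 2 — checking thresholds:
  Brook: 1 of 5 neighbours ≥ 1, panics.
  Dunlea: 2 of 6 neighbours < 5, not yet.
  Glade: 2 of 5 neighbours ≥ 2, panics.
  Harrow: 2 of 6 neighbours < 6, not yet.
  Oakham: 1 of 5 neighbours < 3, not yet.
Round 3 — no new panics; cascade stops.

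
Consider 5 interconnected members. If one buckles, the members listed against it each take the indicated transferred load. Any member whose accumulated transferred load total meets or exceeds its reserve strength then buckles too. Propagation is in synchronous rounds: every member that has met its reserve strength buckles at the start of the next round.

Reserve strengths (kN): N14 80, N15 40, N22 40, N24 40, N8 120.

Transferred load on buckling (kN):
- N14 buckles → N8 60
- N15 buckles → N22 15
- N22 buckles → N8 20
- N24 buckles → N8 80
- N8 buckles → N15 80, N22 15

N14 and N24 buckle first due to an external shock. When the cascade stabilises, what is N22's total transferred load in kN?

Round 1 — N14, N24 buckle (initial).
  N8: +60+80 → 140 ≥ 120
Round 2 — N8 buckles.
  N15: +80 → 80 ≥ 40
  N22: +15 → 15 < 40
Round 3 — N15 buckles.
  N22: +15 → 30 < 40
No further bucklings.

30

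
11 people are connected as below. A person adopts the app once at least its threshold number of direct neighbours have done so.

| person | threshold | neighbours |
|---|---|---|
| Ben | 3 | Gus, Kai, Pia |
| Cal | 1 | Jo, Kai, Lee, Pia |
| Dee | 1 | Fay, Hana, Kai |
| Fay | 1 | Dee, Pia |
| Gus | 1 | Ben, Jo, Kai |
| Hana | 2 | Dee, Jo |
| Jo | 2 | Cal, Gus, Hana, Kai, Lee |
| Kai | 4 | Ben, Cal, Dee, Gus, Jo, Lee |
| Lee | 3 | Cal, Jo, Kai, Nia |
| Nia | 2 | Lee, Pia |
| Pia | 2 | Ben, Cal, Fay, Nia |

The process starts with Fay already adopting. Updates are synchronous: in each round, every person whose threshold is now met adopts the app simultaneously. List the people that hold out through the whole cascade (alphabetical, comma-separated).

Round 1 — Fay adopts the app (initial).
Round 2 — checking thresholds:
  Dee: 1 of 3 neighbours ≥ 1, adopts the app.
  Pia: 1 of 4 neighbours < 2, not yet.
Round 3 — no new adoptions; cascade stops.

Ben, Cal, Gus, Hana, Jo, Kai, Lee, Nia, Pia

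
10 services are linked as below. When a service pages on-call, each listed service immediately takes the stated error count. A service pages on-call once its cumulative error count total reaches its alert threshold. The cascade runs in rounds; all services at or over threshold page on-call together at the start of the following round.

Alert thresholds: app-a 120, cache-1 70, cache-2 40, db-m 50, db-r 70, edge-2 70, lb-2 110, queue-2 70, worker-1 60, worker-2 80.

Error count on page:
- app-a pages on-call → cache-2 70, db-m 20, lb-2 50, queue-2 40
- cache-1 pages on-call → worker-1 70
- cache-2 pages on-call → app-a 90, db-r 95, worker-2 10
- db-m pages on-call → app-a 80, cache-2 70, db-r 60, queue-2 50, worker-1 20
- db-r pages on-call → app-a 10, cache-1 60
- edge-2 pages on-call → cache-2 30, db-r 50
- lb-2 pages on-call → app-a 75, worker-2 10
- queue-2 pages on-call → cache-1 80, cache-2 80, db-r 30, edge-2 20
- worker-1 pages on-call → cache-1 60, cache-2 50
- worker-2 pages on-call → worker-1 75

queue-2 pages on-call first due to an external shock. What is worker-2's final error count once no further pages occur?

10

Round 1 — queue-2 pages on-call (initial).
  cache-1: +80 → 80 ≥ 70
  cache-2: +80 → 80 ≥ 40
  db-r: +30 → 30 < 70
  edge-2: +20 → 20 < 70
Round 2 — cache-1, cache-2 page on-call.
  app-a: +90 → 90 < 120
  db-r: +95 → 125 ≥ 70
  worker-1: +70 → 70 ≥ 60
  worker-2: +10 → 10 < 80
Round 3 — db-r, worker-1 page on-call.
  app-a: +10 → 100 < 120
No further pages.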